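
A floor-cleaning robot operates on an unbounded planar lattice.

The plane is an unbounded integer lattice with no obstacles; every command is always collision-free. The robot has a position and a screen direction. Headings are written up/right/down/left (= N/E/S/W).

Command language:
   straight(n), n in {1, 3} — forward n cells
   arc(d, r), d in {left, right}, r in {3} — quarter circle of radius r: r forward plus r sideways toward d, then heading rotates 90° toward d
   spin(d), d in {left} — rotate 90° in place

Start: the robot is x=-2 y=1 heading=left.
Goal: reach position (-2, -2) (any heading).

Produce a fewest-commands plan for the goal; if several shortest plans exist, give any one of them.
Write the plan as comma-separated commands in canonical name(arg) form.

spin(left), straight(3)

from: x=-2 y=1 heading=left
[1] after spin(left): x=-2 y=1 heading=down
[2] after straight(3): x=-2 y=-2 heading=down
nothing shorter than 2 reaches the goal.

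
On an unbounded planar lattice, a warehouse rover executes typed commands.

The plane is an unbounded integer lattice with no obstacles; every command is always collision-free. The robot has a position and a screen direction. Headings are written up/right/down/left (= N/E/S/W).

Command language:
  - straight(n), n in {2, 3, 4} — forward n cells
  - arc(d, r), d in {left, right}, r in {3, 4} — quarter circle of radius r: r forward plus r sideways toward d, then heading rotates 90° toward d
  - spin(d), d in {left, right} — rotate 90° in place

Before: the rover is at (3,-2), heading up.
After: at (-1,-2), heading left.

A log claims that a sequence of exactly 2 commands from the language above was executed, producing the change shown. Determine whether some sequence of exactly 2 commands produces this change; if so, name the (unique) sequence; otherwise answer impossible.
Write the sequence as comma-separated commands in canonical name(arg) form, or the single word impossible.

key: position moved to (-1,-2) AND the heading swung to W — translation plus rotation needed
t0: at (3,-2), heading up
t=1 spin(left) ⇒ at (3,-2), heading left
t=2 straight(4) ⇒ at (-1,-2), heading left
uniquely the one of 81 2-step routes that fits.

spin(left), straight(4)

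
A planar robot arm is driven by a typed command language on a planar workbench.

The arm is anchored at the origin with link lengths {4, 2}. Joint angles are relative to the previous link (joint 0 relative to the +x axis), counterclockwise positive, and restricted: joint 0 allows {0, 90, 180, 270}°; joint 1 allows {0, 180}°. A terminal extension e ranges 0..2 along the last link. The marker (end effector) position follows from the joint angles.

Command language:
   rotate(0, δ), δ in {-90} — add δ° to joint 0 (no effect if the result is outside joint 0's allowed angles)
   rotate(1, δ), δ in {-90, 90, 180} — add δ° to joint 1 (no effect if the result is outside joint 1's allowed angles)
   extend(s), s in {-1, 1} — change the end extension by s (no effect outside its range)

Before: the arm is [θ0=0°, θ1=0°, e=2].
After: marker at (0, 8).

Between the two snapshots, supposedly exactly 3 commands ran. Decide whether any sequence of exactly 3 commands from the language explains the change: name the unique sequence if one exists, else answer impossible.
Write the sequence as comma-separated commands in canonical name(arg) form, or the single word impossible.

rotate(0, -90), rotate(0, -90), rotate(0, -90)

t0: [θ0=0°, θ1=0°, e=2]
1. rotate(0, -90) → [θ0=270°, θ1=0°, e=2]
2. rotate(0, -90) → [θ0=180°, θ1=0°, e=2]
3. rotate(0, -90) → [θ0=90°, θ1=0°, e=2]
all 216 alternatives checked — unique.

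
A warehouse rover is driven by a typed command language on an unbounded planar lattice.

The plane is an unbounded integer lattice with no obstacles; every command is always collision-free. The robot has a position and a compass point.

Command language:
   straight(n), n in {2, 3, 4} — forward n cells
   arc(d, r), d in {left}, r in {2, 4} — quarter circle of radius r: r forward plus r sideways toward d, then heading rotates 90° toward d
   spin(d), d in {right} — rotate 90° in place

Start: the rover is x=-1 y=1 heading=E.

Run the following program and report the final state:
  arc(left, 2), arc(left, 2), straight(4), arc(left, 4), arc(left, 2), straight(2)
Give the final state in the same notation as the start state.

x=-5 y=-1 heading=E

begin: x=-1 y=1 heading=E
1. arc(left, 2) → x=1 y=3 heading=N
2. arc(left, 2) → x=-1 y=5 heading=W
3. straight(4) → x=-5 y=5 heading=W
4. arc(left, 4) → x=-9 y=1 heading=S
5. arc(left, 2) → x=-7 y=-1 heading=E
6. straight(2) → x=-5 y=-1 heading=E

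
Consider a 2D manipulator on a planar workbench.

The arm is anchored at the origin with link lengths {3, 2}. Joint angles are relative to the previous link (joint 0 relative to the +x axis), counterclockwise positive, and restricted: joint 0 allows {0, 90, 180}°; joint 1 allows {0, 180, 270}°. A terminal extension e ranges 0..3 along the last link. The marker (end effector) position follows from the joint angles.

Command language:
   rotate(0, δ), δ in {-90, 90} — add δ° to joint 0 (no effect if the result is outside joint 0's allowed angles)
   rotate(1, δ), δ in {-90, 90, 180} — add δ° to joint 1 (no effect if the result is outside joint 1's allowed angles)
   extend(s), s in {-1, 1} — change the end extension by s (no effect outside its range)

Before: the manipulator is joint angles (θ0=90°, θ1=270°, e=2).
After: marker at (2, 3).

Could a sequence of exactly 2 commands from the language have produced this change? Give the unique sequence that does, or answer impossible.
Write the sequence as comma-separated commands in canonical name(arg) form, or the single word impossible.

extend(-1), extend(-1)

t0: joint angles (θ0=90°, θ1=270°, e=2)
step 1 (extend(-1)): joint angles (θ0=90°, θ1=270°, e=1)
step 2 (extend(-1)): joint angles (θ0=90°, θ1=270°, e=0)
uniquely the one of 49 2-step routes that fits.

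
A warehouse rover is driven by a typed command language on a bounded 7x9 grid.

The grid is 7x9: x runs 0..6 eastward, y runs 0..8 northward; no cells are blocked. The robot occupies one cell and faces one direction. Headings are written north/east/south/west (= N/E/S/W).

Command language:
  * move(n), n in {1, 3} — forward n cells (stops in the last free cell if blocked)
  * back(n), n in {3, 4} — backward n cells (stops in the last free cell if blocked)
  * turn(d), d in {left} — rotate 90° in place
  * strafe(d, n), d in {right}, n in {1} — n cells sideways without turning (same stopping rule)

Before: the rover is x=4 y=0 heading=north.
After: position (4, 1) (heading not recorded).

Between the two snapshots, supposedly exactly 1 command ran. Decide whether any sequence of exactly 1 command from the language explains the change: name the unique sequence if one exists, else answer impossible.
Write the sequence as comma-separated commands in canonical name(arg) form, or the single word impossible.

move(1)

t0: x=4 y=0 heading=north
t=1 move(1) ⇒ x=4 y=1 heading=north
all 6 alternatives checked — unique.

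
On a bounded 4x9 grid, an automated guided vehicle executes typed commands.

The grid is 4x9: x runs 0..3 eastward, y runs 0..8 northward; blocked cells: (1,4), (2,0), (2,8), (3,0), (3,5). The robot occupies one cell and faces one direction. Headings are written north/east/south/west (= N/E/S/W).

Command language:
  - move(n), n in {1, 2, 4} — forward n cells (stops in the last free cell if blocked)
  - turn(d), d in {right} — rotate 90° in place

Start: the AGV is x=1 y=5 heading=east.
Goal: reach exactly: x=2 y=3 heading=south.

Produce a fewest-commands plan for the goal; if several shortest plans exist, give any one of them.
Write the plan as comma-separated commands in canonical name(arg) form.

move(1), turn(right), move(2)

initial: x=1 y=5 heading=east
[1] after move(1): x=2 y=5 heading=east
[2] after turn(right): x=2 y=5 heading=south
[3] after move(2): x=2 y=3 heading=south
nothing shorter than 3 reaches the goal.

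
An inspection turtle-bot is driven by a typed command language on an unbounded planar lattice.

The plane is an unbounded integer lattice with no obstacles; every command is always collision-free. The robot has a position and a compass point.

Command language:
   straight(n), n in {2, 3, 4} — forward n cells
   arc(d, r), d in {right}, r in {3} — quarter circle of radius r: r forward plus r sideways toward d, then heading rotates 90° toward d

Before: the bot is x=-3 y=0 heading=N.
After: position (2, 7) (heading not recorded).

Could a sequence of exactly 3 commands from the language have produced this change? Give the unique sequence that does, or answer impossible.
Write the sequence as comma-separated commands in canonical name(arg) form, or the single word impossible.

straight(4), arc(right, 3), straight(2)

key: order matters: swapping straight(4) and straight(2) lands elsewhere
from: x=-3 y=0 heading=N
step 1 (straight(4)): x=-3 y=4 heading=N
step 2 (arc(right, 3)): x=0 y=7 heading=E
step 3 (straight(2)): x=2 y=7 heading=E
no rival 3-sequence matches.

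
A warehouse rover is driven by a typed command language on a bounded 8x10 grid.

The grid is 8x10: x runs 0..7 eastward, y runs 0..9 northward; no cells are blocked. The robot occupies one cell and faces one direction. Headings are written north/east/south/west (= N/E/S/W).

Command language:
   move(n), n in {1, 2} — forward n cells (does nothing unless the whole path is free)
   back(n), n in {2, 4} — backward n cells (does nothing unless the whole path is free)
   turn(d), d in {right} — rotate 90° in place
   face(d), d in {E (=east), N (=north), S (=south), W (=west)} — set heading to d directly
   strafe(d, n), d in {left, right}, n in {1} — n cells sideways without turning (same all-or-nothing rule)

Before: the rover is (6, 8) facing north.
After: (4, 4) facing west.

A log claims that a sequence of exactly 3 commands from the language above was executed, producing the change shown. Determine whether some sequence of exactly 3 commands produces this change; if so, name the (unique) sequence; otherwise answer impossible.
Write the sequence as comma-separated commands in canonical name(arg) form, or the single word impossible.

back(4), face(W), move(2)

key: cell and facing (now W) both changed — the 3 commands mix motion and turning
begin: (6, 8) facing north
t=1 back(4) ⇒ (6, 4) facing north
t=2 face(W) ⇒ (6, 4) facing west
t=3 move(2) ⇒ (4, 4) facing west
uniquely the one of 1331 3-step routes that fits.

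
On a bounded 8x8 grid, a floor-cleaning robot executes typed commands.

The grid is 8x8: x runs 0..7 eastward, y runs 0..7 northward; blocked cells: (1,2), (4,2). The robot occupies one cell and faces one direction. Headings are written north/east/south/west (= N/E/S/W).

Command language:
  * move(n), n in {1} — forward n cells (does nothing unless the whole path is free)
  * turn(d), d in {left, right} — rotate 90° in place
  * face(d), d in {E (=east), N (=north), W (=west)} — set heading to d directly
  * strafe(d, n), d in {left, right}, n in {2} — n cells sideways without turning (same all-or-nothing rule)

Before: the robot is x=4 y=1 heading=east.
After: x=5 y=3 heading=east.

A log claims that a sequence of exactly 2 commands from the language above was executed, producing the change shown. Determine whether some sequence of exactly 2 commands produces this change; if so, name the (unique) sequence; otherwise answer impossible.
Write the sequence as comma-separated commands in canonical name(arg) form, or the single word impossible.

move(1), strafe(left, 2)

key: still facing E at the end — nothing in the sequence rotates
t0: x=4 y=1 heading=east
step 1 (move(1)): x=5 y=1 heading=east
step 2 (strafe(left, 2)): x=5 y=3 heading=east
no other 2-command option fits: unique.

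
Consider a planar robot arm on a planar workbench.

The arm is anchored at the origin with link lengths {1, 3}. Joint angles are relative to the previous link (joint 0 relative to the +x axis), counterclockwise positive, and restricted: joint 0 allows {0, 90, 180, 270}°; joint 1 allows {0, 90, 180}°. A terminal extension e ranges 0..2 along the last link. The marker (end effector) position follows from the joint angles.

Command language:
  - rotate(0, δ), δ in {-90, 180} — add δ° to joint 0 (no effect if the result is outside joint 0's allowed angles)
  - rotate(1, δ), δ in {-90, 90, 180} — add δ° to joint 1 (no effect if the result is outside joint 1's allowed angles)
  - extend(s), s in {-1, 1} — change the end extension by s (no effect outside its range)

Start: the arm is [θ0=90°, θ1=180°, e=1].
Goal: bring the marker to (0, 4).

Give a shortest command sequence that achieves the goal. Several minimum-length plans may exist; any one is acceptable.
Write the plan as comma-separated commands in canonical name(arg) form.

begin: [θ0=90°, θ1=180°, e=1]
1. extend(-1) → [θ0=90°, θ1=180°, e=0]
2. rotate(1, 180) → [θ0=90°, θ1=0°, e=0]
shorter routes all fall short; 2 is best.

extend(-1), rotate(1, 180)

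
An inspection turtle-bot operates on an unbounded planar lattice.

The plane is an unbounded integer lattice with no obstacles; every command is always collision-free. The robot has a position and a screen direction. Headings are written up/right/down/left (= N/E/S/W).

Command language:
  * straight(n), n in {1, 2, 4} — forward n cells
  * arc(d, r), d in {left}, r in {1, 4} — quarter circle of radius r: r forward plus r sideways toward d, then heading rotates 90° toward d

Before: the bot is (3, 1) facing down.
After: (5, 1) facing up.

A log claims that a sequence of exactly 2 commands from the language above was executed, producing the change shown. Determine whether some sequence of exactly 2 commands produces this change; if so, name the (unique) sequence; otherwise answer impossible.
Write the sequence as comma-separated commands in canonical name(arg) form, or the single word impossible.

arc(left, 1), arc(left, 1)

key: position moved to (5,1) AND the heading swung to N — translation plus rotation needed
from: (3, 1) facing down
step 1 (arc(left, 1)): (4, 0) facing right
step 2 (arc(left, 1)): (5, 1) facing up
uniquely the one of 25 2-step routes that fits.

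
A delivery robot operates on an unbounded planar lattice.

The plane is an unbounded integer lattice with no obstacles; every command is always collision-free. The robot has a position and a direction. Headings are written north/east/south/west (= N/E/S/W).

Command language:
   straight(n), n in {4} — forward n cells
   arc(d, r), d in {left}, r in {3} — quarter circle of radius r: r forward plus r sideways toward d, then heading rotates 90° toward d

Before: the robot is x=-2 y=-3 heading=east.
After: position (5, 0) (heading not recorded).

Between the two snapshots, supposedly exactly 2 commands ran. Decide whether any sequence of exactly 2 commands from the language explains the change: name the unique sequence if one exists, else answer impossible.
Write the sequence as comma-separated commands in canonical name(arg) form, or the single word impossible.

straight(4), arc(left, 3)

key: order matters: swapping straight(4) and arc(left, 3) lands elsewhere
t0: x=-2 y=-3 heading=east
step 1 (straight(4)): x=2 y=-3 heading=east
step 2 (arc(left, 3)): x=5 y=0 heading=north
all 4 alternatives checked — unique.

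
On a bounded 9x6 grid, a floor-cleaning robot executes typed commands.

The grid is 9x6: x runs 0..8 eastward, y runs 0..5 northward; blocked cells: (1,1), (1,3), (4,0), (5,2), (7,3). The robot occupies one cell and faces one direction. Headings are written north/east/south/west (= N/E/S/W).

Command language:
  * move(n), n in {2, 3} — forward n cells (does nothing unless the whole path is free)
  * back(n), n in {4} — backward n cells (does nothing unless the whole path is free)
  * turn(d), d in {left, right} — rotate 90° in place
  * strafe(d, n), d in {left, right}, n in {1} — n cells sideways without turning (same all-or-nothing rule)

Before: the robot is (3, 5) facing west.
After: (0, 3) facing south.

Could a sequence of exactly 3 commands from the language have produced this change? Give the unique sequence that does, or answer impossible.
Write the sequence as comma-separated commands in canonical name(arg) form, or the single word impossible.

key: order matters: swapping move(3) and move(2) lands elsewhere
start: (3, 5) facing west
t=1 move(3) ⇒ (0, 5) facing west
t=2 turn(left) ⇒ (0, 5) facing south
t=3 move(2) ⇒ (0, 3) facing south
no rival 3-sequence matches.

move(3), turn(left), move(2)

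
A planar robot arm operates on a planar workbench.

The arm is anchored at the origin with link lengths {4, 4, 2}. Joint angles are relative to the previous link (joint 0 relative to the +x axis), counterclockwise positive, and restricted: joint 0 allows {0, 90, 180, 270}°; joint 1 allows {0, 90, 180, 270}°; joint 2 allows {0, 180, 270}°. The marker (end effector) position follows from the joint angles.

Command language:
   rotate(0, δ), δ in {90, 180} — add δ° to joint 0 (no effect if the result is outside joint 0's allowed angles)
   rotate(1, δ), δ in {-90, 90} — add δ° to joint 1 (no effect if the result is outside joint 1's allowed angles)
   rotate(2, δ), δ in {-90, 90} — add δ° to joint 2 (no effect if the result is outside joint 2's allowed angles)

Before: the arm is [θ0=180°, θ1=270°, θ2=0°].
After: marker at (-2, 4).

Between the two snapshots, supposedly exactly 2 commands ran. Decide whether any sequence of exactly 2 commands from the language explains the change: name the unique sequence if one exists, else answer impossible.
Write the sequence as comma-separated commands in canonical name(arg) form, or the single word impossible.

key: running rotate(2, -90) before rotate(2, 90) would end elsewhere — order is forced
start: [θ0=180°, θ1=270°, θ2=0°]
t=1 rotate(2, 90) ⇒ [θ0=180°, θ1=270°, θ2=0°]
t=2 rotate(2, -90) ⇒ [θ0=180°, θ1=270°, θ2=270°]
uniquely the one of 36 2-step routes that fits.

rotate(2, 90), rotate(2, -90)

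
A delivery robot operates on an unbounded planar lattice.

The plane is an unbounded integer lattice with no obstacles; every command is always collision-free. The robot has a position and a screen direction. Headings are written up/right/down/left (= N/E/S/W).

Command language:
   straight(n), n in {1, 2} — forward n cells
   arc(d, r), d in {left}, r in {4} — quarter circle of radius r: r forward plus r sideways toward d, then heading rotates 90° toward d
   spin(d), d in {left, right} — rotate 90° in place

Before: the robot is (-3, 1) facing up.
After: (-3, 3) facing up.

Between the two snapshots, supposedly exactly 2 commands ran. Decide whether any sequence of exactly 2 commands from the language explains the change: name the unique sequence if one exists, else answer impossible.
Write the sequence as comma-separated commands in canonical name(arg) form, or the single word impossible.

key: still facing N at the end — nothing in the sequence rotates
begin: (-3, 1) facing up
1. straight(1) → (-3, 2) facing up
2. straight(1) → (-3, 3) facing up
all 25 alternatives checked — unique.

straight(1), straight(1)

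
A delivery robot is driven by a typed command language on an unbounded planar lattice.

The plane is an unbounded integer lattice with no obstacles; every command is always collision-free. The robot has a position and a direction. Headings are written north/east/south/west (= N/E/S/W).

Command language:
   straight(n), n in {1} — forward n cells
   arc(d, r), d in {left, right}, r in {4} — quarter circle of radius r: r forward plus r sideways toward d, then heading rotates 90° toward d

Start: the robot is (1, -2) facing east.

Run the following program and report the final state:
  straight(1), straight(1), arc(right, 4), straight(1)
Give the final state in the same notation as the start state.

(7, -7) facing south

start: (1, -2) facing east
step 1 (straight(1)): (2, -2) facing east
step 2 (straight(1)): (3, -2) facing east
step 3 (arc(right, 4)): (7, -6) facing south
step 4 (straight(1)): (7, -7) facing south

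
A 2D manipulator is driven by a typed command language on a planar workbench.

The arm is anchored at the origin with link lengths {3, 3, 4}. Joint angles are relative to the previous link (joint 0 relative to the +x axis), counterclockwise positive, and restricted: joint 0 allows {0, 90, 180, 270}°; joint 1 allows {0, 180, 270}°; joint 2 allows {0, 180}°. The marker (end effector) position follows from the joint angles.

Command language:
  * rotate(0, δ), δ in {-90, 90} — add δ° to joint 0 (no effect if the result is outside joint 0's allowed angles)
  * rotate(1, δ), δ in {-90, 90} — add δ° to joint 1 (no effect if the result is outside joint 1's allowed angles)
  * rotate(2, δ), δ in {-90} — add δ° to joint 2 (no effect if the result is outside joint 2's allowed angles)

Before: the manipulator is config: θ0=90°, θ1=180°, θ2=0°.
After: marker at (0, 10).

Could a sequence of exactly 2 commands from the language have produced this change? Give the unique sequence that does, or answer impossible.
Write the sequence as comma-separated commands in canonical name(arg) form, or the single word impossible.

begin: config: θ0=90°, θ1=180°, θ2=0°
t=1 rotate(1, 90) ⇒ config: θ0=90°, θ1=270°, θ2=0°
t=2 rotate(1, 90) ⇒ config: θ0=90°, θ1=0°, θ2=0°
no other 2-command option fits: unique.

rotate(1, 90), rotate(1, 90)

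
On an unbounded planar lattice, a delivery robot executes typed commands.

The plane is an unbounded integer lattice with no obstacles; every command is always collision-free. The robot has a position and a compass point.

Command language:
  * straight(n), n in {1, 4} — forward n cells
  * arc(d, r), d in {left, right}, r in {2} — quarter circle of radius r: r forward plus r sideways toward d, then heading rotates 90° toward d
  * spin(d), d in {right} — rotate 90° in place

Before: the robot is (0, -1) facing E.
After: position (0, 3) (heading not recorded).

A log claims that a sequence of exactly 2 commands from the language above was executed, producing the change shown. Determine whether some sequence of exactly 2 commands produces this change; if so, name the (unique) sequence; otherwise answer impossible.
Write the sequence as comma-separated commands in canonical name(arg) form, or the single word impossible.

initial: (0, -1) facing E
1. arc(left, 2) → (2, 1) facing N
2. arc(left, 2) → (0, 3) facing W
uniquely the one of 25 2-step routes that fits.

arc(left, 2), arc(left, 2)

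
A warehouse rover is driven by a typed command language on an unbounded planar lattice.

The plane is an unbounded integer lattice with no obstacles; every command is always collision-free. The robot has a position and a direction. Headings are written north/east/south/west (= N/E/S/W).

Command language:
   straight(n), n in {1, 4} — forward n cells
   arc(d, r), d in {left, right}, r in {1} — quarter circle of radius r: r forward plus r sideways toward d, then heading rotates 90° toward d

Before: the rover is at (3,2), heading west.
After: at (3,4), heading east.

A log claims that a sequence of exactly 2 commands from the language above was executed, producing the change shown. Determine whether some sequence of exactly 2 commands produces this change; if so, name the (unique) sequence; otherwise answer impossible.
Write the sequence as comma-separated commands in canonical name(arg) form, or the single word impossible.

key: cell and facing (now E) both changed — the 2 commands mix motion and turning
initial: at (3,2), heading west
1. arc(right, 1) → at (2,3), heading north
2. arc(right, 1) → at (3,4), heading east
no other 2-command option fits: unique.

arc(right, 1), arc(right, 1)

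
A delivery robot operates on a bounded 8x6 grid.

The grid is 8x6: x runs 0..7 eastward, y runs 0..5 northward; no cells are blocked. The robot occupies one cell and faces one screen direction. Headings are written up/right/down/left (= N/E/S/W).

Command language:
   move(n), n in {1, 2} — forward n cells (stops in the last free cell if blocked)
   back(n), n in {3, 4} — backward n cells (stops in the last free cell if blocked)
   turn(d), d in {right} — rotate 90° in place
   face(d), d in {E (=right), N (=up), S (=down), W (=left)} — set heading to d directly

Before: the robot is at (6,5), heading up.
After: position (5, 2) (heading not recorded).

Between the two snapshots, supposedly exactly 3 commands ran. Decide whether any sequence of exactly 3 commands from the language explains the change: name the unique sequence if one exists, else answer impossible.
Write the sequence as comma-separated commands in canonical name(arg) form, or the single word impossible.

back(3), face(W), move(1)

key: running move(1) before back(3) would end elsewhere — order is forced
initial: at (6,5), heading up
1. back(3) → at (6,2), heading up
2. face(W) → at (6,2), heading left
3. move(1) → at (5,2), heading left
no rival 3-sequence matches.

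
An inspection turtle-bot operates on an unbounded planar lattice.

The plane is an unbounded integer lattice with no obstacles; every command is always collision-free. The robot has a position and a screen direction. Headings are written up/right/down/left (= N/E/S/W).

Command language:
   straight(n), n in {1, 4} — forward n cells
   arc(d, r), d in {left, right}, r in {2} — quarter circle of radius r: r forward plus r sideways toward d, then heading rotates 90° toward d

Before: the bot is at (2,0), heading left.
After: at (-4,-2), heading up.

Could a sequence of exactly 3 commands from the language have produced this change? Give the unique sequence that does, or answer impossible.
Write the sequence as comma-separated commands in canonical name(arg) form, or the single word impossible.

arc(left, 2), arc(right, 2), arc(right, 2)

key: order matters: swapping arc(left, 2) and arc(right, 2) lands elsewhere
begin: at (2,0), heading left
t=1 arc(left, 2) ⇒ at (0,-2), heading down
t=2 arc(right, 2) ⇒ at (-2,-4), heading left
t=3 arc(right, 2) ⇒ at (-4,-2), heading up
all 64 alternatives checked — unique.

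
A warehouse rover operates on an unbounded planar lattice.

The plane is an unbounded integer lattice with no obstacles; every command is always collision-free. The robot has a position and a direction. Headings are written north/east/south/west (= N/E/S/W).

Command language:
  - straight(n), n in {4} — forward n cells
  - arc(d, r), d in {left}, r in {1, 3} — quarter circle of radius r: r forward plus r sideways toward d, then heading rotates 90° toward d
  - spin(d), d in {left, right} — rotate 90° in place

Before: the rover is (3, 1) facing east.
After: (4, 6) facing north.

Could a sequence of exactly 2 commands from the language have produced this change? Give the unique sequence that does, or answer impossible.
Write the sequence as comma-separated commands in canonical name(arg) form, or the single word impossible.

key: position moved to (4,6) AND the heading swung to N — translation plus rotation needed
from: (3, 1) facing east
1. arc(left, 1) → (4, 2) facing north
2. straight(4) → (4, 6) facing north
no other 2-command option fits: unique.

arc(left, 1), straight(4)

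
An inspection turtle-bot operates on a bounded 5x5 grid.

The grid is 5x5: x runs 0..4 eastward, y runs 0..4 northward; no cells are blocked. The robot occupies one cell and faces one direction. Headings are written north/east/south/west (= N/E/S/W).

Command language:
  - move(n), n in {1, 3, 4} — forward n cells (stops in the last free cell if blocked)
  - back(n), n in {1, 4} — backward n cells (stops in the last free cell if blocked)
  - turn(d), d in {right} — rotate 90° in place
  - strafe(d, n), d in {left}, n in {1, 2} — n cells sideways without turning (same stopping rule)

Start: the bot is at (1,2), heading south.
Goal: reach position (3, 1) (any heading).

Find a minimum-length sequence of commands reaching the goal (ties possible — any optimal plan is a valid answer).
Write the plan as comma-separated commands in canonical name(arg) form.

move(1), strafe(left, 2)

begin: at (1,2), heading south
step 1 (move(1)): at (1,1), heading south
step 2 (strafe(left, 2)): at (3,1), heading south
minimal: 2 command(s), checked below 2.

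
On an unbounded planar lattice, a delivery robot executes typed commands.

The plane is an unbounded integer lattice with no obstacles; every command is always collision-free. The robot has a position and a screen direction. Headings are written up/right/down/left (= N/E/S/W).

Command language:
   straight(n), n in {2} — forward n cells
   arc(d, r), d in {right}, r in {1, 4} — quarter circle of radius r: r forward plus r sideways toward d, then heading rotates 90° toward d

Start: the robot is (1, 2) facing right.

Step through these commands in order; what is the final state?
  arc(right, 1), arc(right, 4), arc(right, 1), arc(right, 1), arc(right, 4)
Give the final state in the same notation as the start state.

(2, -5) facing down

begin: (1, 2) facing right
t=1 arc(right, 1) ⇒ (2, 1) facing down
t=2 arc(right, 4) ⇒ (-2, -3) facing left
t=3 arc(right, 1) ⇒ (-3, -2) facing up
t=4 arc(right, 1) ⇒ (-2, -1) facing right
t=5 arc(right, 4) ⇒ (2, -5) facing down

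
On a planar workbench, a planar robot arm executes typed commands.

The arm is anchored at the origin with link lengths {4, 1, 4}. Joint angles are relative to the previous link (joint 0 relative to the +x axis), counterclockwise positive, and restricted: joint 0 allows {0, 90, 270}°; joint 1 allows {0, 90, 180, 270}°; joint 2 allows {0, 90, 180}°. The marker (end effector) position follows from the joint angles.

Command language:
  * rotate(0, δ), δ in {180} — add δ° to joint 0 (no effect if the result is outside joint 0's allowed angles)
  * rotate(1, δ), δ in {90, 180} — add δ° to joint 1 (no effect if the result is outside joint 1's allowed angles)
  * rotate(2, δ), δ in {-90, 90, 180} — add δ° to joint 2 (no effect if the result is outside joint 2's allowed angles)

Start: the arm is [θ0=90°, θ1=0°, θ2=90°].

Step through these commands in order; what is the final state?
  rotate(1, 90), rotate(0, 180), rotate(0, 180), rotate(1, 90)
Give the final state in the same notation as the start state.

start: [θ0=90°, θ1=0°, θ2=90°]
[1] after rotate(1, 90): [θ0=90°, θ1=90°, θ2=90°]
[2] after rotate(0, 180): [θ0=270°, θ1=90°, θ2=90°]
[3] after rotate(0, 180): [θ0=90°, θ1=90°, θ2=90°]
[4] after rotate(1, 90): [θ0=90°, θ1=180°, θ2=90°]

[θ0=90°, θ1=180°, θ2=90°]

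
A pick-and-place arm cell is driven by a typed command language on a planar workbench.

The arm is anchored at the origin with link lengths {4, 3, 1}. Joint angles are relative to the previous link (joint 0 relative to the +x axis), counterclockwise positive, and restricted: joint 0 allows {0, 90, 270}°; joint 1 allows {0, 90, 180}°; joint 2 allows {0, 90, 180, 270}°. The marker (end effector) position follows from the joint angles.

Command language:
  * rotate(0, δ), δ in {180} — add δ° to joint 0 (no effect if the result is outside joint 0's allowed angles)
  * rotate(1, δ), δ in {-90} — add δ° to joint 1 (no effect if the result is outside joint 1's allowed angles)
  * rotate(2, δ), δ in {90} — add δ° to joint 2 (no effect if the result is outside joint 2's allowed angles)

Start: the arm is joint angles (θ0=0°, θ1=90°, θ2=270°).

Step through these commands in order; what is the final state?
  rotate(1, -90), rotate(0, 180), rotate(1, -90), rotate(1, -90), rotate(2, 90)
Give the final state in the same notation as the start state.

from: joint angles (θ0=0°, θ1=90°, θ2=270°)
step 1 (rotate(1, -90)): joint angles (θ0=0°, θ1=0°, θ2=270°)
step 2 (rotate(0, 180)): joint angles (θ0=0°, θ1=0°, θ2=270°)
step 3 (rotate(1, -90)): joint angles (θ0=0°, θ1=0°, θ2=270°)
step 4 (rotate(1, -90)): joint angles (θ0=0°, θ1=0°, θ2=270°)
step 5 (rotate(2, 90)): joint angles (θ0=0°, θ1=0°, θ2=0°)

joint angles (θ0=0°, θ1=0°, θ2=0°)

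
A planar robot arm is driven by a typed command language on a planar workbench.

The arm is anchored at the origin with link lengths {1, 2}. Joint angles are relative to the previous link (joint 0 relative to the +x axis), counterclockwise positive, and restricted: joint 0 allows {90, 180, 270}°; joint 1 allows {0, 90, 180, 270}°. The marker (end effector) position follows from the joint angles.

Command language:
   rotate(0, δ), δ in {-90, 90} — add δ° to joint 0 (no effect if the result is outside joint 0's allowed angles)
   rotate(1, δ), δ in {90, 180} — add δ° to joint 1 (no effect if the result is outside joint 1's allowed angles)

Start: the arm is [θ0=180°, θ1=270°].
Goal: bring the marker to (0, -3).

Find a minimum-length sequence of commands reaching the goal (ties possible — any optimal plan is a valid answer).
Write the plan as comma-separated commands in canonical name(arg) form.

rotate(0, 90), rotate(1, 90)

from: [θ0=180°, θ1=270°]
1. rotate(0, 90) → [θ0=270°, θ1=270°]
2. rotate(1, 90) → [θ0=270°, θ1=0°]
shorter routes all fall short; 2 is best.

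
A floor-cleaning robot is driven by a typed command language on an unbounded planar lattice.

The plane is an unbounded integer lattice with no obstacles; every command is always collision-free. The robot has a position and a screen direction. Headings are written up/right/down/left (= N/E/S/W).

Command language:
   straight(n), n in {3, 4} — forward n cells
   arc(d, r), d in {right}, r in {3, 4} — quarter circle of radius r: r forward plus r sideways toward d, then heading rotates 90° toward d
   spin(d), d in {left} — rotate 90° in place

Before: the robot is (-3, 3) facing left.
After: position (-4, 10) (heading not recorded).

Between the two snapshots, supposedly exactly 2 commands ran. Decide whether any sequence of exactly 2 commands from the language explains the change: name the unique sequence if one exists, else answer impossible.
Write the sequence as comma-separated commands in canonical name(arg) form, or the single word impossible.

key: order matters: swapping arc(right, 4) and arc(right, 3) lands elsewhere
t0: (-3, 3) facing left
step 1 (arc(right, 4)): (-7, 7) facing up
step 2 (arc(right, 3)): (-4, 10) facing right
no other 2-command option fits: unique.

arc(right, 4), arc(right, 3)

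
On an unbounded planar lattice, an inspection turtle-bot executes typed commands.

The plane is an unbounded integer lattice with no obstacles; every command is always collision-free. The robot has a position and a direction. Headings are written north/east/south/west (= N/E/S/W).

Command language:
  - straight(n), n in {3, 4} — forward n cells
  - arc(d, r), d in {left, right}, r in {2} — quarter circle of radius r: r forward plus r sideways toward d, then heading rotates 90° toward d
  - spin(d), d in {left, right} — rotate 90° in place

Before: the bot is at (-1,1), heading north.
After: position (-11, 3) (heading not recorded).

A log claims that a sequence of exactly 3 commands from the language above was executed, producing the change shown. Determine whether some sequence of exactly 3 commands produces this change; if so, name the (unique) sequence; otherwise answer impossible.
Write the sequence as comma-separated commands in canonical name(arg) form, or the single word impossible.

arc(left, 2), straight(4), straight(4)

key: running straight(4) before arc(left, 2) would end elsewhere — order is forced
start: at (-1,1), heading north
step 1 (arc(left, 2)): at (-3,3), heading west
step 2 (straight(4)): at (-7,3), heading west
step 3 (straight(4)): at (-11,3), heading west
no other 3-command option fits: unique.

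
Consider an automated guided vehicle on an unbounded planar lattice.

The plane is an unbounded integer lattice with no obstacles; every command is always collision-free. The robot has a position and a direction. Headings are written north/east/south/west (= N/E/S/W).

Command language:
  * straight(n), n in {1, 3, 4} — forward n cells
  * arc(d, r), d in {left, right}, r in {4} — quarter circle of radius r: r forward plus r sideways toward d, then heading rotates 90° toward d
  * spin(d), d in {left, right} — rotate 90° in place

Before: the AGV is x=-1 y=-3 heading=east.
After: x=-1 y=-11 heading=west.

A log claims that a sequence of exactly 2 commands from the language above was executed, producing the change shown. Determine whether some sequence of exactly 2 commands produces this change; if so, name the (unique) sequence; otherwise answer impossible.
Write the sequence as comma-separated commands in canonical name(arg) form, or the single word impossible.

arc(right, 4), arc(right, 4)

key: position moved to (-1,-11) AND the heading swung to W — translation plus rotation needed
start: x=-1 y=-3 heading=east
t=1 arc(right, 4) ⇒ x=3 y=-7 heading=south
t=2 arc(right, 4) ⇒ x=-1 y=-11 heading=west
all 49 alternatives checked — unique.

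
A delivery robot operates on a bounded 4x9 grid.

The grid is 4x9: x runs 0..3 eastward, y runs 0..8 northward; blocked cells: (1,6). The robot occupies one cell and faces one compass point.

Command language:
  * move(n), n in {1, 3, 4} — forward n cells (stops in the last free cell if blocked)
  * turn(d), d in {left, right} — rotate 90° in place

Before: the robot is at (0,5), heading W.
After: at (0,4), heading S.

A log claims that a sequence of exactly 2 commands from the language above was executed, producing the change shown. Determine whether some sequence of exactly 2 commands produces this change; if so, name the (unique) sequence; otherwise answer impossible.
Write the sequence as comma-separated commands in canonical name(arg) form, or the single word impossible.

key: cell and facing (now S) both changed — the 2 commands mix motion and turning
start: at (0,5), heading W
1. turn(left) → at (0,5), heading S
2. move(1) → at (0,4), heading S
no rival 2-sequence matches.

turn(left), move(1)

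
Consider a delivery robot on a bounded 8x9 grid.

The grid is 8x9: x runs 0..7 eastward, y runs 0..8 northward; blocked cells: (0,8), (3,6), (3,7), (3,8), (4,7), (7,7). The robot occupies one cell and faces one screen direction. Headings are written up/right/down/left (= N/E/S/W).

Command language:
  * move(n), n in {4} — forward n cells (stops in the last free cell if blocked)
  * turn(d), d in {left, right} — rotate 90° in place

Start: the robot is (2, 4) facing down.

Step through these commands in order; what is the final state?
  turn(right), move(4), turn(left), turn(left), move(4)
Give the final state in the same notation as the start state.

from: (2, 4) facing down
t=1 turn(right) ⇒ (2, 4) facing left
t=2 move(4) ⇒ (0, 4) facing left
t=3 turn(left) ⇒ (0, 4) facing down
t=4 turn(left) ⇒ (0, 4) facing right
t=5 move(4) ⇒ (4, 4) facing right

(4, 4) facing right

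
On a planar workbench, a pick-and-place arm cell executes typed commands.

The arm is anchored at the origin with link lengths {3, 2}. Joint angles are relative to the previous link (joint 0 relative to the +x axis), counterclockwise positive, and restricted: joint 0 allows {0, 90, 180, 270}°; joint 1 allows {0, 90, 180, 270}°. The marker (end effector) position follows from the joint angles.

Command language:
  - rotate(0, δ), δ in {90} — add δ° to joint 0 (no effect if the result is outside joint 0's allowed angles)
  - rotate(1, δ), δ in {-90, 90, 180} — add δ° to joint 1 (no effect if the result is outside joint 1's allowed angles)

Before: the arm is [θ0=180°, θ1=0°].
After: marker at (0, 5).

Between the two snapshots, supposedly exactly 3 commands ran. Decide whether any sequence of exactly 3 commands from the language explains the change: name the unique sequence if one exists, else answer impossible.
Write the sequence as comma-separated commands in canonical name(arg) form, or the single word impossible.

t0: [θ0=180°, θ1=0°]
1. rotate(0, 90) → [θ0=270°, θ1=0°]
2. rotate(0, 90) → [θ0=0°, θ1=0°]
3. rotate(0, 90) → [θ0=90°, θ1=0°]
uniquely the one of 64 3-step routes that fits.

rotate(0, 90), rotate(0, 90), rotate(0, 90)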